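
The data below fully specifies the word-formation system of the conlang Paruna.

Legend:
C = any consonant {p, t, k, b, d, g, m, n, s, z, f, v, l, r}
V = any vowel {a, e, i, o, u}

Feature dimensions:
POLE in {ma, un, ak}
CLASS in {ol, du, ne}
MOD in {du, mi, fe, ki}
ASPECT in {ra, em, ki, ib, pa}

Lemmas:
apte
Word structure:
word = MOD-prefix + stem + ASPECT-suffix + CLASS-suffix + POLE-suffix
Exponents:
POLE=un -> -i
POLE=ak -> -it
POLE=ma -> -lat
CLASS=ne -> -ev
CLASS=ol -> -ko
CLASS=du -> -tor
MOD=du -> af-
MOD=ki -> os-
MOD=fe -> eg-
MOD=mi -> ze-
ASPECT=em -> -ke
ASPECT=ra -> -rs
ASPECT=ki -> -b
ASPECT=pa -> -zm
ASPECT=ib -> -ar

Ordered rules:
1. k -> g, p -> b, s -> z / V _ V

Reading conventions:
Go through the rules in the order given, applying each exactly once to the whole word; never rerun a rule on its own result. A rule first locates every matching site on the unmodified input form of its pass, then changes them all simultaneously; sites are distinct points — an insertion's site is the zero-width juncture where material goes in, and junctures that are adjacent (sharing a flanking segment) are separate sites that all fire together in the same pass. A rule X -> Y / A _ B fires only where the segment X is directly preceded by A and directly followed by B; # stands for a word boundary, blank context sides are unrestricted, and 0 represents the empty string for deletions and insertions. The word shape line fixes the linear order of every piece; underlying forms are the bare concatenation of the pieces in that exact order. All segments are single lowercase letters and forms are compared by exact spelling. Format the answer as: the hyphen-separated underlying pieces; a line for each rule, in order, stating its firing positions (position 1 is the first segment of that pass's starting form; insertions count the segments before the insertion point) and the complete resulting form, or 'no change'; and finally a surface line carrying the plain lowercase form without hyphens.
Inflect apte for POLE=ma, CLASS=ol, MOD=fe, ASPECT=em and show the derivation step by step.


underlying: eg-apte-ke-ko-lat
1. k -> g, p -> b, s -> z / V _ V: fires at position(s) 7, 9: egaptegegolat
surface: egaptegegolat


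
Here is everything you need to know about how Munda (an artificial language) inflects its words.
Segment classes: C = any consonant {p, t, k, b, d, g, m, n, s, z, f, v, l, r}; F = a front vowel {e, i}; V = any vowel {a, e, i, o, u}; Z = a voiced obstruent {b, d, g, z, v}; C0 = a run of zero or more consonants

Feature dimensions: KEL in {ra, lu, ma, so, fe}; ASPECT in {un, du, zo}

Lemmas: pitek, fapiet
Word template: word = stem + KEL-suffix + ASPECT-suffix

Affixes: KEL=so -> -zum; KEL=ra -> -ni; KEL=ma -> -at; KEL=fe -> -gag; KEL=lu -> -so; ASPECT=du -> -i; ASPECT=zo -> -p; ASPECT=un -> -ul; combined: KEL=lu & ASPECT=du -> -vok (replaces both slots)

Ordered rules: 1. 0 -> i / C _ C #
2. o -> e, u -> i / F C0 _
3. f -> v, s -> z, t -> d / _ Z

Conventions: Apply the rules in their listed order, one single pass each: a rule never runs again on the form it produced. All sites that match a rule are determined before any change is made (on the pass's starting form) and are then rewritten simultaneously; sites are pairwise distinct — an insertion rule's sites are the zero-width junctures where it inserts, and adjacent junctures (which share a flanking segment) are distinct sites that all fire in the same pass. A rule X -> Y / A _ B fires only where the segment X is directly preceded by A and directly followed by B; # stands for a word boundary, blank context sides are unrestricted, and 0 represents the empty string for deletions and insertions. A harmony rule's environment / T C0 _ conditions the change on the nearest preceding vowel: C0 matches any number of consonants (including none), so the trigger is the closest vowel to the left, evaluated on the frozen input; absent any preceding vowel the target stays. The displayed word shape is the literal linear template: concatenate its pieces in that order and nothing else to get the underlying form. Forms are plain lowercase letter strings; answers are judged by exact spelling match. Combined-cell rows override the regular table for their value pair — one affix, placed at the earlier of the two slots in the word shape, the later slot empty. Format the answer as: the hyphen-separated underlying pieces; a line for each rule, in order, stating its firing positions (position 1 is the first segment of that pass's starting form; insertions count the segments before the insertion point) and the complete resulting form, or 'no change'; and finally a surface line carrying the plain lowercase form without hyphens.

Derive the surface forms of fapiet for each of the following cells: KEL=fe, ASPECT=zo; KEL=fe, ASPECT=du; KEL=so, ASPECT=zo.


cell KEL=fe, ASPECT=zo:
underlying: fapiet-gag-p
1. 0 -> i / C _ C #: inserts after position(s) 9: fapietgagip
2. o -> e, u -> i / F C0 _: no change
3. f -> v, s -> z, t -> d / _ Z: fires at position(s) 6: fapiedgagip
surface: fapiedgagip

cell KEL=fe, ASPECT=du:
underlying: fapiet-gag-i
1. 0 -> i / C _ C #: no change
2. o -> e, u -> i / F C0 _: no change
3. f -> v, s -> z, t -> d / _ Z: fires at position(s) 6: fapiedgagi
surface: fapiedgagi

cell KEL=so, ASPECT=zo:
underlying: fapiet-zum-p
1. 0 -> i / C _ C #: inserts after position(s) 9: fapietzumip
2. o -> e, u -> i / F C0 _: fires at position(s) 8: fapietzimip
3. f -> v, s -> z, t -> d / _ Z: fires at position(s) 6: fapiedzimip
surface: fapiedzimip


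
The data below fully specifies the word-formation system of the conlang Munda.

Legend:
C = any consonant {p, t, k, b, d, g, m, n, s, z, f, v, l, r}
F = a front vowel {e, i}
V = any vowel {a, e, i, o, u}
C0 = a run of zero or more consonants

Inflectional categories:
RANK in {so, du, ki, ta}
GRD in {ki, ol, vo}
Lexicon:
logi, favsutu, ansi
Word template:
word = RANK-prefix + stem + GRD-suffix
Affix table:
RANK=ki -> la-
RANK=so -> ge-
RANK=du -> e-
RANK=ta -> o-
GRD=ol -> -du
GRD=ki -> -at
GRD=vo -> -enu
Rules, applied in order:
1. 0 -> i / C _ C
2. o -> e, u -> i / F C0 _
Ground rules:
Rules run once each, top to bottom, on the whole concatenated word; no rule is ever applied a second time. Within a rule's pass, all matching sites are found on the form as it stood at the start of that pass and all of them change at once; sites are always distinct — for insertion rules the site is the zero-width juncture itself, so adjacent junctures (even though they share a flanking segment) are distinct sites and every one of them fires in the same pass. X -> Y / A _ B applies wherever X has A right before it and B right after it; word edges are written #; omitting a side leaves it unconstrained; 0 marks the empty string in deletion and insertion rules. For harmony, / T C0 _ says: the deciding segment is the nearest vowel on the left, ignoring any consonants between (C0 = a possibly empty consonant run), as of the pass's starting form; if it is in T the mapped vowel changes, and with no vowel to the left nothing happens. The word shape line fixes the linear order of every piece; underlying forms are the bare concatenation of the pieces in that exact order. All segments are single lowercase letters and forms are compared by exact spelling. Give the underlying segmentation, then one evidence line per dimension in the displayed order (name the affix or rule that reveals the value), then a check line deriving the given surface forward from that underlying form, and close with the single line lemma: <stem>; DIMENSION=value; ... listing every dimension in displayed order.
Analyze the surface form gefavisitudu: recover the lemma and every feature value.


underlying: ge-favsutu-du
RANK=so - signalled by the affix ge-
GRD=ol - signalled by the affix -du
check: gefavsutudu -> gefavisutudu -> gefavisitudu
lemma: favsutu; RANK=so; GRD=ol


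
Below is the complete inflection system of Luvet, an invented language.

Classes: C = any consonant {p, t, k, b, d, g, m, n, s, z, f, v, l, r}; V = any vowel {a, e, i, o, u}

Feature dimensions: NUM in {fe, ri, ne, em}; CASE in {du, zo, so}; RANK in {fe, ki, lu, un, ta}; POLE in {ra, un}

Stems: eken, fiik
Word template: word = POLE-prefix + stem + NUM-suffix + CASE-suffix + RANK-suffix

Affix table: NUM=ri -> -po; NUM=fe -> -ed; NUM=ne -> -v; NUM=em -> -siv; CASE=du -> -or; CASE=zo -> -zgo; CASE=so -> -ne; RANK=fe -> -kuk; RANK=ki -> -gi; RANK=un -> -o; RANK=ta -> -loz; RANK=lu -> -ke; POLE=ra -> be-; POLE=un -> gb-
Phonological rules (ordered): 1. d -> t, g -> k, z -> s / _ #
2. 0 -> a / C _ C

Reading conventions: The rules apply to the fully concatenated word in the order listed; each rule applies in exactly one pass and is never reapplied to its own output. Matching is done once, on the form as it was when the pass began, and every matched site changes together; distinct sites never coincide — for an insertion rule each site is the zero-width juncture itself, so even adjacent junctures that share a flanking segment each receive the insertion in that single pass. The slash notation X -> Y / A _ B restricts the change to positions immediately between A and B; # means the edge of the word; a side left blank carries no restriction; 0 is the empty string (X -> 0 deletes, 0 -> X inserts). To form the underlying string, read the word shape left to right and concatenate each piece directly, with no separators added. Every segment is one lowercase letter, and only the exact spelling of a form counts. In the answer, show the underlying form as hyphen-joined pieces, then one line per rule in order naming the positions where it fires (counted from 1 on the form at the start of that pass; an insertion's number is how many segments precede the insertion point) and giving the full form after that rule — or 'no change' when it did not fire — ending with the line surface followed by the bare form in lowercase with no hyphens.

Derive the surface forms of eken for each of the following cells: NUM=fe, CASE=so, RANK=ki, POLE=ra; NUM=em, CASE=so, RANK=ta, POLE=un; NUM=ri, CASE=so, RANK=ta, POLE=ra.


cell NUM=fe, CASE=so, RANK=ki, POLE=ra:
underlying: be-eken-ed-ne-gi
1. d -> t, g -> k, z -> s / _ #: no change
2. 0 -> a / C _ C: inserts after position(s) 8: beekenedanegi
surface: beekenedanegi

cell NUM=em, CASE=so, RANK=ta, POLE=un:
underlying: gb-eken-siv-ne-loz
1. d -> t, g -> k, z -> s / _ #: fires at position(s) 14: gbekensivnelos
2. 0 -> a / C _ C: inserts after position(s) 1, 6, 9: gabekenasivanelos
surface: gabekenasivanelos

cell NUM=ri, CASE=so, RANK=ta, POLE=ra:
underlying: be-eken-po-ne-loz
1. d -> t, g -> k, z -> s / _ #: fires at position(s) 13: beekenponelos
2. 0 -> a / C _ C: inserts after position(s) 6: beekenaponelos
surface: beekenaponelos


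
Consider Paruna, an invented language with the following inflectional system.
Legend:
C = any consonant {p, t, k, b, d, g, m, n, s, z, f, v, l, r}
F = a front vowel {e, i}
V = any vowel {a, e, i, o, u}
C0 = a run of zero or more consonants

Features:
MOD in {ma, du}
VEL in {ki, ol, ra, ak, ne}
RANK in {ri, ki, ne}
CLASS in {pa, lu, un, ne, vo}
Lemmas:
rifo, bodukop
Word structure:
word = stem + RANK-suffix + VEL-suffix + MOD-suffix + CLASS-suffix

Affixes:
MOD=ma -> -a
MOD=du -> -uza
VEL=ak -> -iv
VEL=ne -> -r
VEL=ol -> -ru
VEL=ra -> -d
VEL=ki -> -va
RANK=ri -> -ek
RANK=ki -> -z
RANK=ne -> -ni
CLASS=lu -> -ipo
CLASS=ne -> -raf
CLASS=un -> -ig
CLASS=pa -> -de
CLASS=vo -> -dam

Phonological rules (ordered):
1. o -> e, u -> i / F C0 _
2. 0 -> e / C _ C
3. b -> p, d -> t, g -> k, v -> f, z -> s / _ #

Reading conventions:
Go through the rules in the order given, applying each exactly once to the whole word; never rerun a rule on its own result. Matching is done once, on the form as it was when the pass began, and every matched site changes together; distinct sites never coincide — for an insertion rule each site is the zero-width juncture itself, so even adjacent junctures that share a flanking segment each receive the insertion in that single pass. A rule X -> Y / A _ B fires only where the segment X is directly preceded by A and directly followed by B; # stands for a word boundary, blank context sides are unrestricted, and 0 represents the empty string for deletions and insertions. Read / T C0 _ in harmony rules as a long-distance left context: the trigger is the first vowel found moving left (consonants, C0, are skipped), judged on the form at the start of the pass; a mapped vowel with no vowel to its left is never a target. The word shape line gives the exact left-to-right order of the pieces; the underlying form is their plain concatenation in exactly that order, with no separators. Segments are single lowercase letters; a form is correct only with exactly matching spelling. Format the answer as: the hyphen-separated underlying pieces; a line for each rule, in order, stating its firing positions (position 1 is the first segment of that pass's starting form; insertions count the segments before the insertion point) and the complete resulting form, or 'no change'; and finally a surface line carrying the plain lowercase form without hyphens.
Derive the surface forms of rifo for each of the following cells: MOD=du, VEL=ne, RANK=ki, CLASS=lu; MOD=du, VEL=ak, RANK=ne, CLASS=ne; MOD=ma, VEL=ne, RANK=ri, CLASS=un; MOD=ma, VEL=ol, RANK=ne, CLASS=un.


cell MOD=du, VEL=ne, RANK=ki, CLASS=lu:
underlying: rifo-z-r-uza-ipo
1. o -> e, u -> i / F C0 _: fires at position(s) 4, 12: rifezruzaipe
2. 0 -> e / C _ C: inserts after position(s) 5: rifezeruzaipe
3. b -> p, d -> t, g -> k, v -> f, z -> s / _ #: no change
surface: rifezeruzaipe

cell MOD=du, VEL=ak, RANK=ne, CLASS=ne:
underlying: rifo-ni-iv-uza-raf
1. o -> e, u -> i / F C0 _: fires at position(s) 4, 9: rifeniivizaraf
2. 0 -> e / C _ C: no change
3. b -> p, d -> t, g -> k, v -> f, z -> s / _ #: no change
surface: rifeniivizaraf

cell MOD=ma, VEL=ne, RANK=ri, CLASS=un:
underlying: rifo-ek-r-a-ig
1. o -> e, u -> i / F C0 _: fires at position(s) 4: rifeekraig
2. 0 -> e / C _ C: inserts after position(s) 6: rifeekeraig
3. b -> p, d -> t, g -> k, v -> f, z -> s / _ #: fires at position(s) 11: rifeekeraik
surface: rifeekeraik

cell MOD=ma, VEL=ol, RANK=ne, CLASS=un:
underlying: rifo-ni-ru-a-ig
1. o -> e, u -> i / F C0 _: fires at position(s) 4, 8: rifeniriaig
2. 0 -> e / C _ C: no change
3. b -> p, d -> t, g -> k, v -> f, z -> s / _ #: fires at position(s) 11: rifeniriaik
surface: rifeniriaik


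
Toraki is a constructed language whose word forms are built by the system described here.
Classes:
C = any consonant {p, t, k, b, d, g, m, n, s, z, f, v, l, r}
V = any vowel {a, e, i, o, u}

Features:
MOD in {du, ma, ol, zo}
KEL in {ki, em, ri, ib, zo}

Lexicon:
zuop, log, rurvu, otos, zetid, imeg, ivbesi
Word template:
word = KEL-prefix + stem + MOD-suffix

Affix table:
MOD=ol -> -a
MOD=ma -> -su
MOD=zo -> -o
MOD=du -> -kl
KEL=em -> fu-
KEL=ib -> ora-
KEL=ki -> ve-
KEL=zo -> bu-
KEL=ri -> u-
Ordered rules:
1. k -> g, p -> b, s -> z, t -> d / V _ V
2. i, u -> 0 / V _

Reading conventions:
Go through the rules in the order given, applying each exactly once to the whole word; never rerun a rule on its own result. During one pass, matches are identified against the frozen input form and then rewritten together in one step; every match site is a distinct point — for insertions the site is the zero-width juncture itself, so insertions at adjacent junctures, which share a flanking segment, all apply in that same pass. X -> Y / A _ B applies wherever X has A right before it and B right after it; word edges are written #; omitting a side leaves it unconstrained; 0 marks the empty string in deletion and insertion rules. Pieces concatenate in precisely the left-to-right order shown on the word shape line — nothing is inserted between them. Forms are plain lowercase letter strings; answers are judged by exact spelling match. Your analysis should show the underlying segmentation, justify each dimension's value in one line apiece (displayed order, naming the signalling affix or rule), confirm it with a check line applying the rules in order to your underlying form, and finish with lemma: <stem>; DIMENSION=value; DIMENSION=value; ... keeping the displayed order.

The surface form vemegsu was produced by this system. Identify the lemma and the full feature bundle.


underlying: ve-imeg-su
MOD=ma - signalled by the affix -su
KEL=ki - signalled by the affix ve-
check: veimegsu -> veimegsu -> vemegsu
lemma: imeg; MOD=ma; KEL=ki


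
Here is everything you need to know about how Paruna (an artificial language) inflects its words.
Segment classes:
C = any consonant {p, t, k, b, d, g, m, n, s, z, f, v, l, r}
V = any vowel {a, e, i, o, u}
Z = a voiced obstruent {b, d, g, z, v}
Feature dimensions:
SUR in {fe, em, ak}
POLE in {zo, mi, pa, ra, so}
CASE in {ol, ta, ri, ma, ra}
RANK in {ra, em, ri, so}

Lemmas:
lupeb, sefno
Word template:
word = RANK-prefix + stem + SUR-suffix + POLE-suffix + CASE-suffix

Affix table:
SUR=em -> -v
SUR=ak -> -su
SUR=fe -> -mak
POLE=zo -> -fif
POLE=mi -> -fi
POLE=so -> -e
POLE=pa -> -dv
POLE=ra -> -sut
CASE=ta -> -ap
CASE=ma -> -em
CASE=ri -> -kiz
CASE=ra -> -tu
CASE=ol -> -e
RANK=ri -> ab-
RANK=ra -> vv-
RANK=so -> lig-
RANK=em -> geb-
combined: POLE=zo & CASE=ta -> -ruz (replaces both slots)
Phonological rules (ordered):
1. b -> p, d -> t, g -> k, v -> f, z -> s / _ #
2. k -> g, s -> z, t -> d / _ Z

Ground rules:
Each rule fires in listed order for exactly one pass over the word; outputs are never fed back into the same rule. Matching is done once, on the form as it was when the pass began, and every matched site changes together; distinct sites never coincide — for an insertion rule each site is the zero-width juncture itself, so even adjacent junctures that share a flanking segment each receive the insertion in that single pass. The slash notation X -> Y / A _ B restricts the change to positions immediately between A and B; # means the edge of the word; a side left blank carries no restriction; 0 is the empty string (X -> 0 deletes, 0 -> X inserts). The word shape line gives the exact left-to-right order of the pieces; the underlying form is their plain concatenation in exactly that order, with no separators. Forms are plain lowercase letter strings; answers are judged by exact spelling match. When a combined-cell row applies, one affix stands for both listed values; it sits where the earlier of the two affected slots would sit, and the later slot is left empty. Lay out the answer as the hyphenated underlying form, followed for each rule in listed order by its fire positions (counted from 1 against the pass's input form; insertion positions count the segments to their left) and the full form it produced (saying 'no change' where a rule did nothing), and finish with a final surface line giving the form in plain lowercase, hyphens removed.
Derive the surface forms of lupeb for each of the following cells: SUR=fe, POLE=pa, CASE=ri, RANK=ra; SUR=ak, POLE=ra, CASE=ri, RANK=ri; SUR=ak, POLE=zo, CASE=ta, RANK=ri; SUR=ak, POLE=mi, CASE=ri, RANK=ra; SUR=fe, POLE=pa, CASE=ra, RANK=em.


cell SUR=fe, POLE=pa, CASE=ri, RANK=ra:
underlying: vv-lupeb-mak-dv-kiz
1. b -> p, d -> t, g -> k, v -> f, z -> s / _ #: fires at position(s) 15: vvlupebmakdvkis
2. k -> g, s -> z, t -> d / _ Z: fires at position(s) 10: vvlupebmagdvkis
surface: vvlupebmagdvkis

cell SUR=ak, POLE=ra, CASE=ri, RANK=ri:
underlying: ab-lupeb-su-sut-kiz
1. b -> p, d -> t, g -> k, v -> f, z -> s / _ #: fires at position(s) 15: ablupebsusutkis
2. k -> g, s -> z, t -> d / _ Z: no change
surface: ablupebsusutkis

cell SUR=ak, POLE=zo, CASE=ta, RANK=ri:
underlying: ab-lupeb-su-ruz
1. b -> p, d -> t, g -> k, v -> f, z -> s / _ #: fires at position(s) 12: ablupebsurus
2. k -> g, s -> z, t -> d / _ Z: no change
surface: ablupebsurus

cell SUR=ak, POLE=mi, CASE=ri, RANK=ra:
underlying: vv-lupeb-su-fi-kiz
1. b -> p, d -> t, g -> k, v -> f, z -> s / _ #: fires at position(s) 14: vvlupebsufikis
2. k -> g, s -> z, t -> d / _ Z: no change
surface: vvlupebsufikis

cell SUR=fe, POLE=pa, CASE=ra, RANK=em:
underlying: geb-lupeb-mak-dv-tu
1. b -> p, d -> t, g -> k, v -> f, z -> s / _ #: no change
2. k -> g, s -> z, t -> d / _ Z: fires at position(s) 11: geblupebmagdvtu
surface: geblupebmagdvtu


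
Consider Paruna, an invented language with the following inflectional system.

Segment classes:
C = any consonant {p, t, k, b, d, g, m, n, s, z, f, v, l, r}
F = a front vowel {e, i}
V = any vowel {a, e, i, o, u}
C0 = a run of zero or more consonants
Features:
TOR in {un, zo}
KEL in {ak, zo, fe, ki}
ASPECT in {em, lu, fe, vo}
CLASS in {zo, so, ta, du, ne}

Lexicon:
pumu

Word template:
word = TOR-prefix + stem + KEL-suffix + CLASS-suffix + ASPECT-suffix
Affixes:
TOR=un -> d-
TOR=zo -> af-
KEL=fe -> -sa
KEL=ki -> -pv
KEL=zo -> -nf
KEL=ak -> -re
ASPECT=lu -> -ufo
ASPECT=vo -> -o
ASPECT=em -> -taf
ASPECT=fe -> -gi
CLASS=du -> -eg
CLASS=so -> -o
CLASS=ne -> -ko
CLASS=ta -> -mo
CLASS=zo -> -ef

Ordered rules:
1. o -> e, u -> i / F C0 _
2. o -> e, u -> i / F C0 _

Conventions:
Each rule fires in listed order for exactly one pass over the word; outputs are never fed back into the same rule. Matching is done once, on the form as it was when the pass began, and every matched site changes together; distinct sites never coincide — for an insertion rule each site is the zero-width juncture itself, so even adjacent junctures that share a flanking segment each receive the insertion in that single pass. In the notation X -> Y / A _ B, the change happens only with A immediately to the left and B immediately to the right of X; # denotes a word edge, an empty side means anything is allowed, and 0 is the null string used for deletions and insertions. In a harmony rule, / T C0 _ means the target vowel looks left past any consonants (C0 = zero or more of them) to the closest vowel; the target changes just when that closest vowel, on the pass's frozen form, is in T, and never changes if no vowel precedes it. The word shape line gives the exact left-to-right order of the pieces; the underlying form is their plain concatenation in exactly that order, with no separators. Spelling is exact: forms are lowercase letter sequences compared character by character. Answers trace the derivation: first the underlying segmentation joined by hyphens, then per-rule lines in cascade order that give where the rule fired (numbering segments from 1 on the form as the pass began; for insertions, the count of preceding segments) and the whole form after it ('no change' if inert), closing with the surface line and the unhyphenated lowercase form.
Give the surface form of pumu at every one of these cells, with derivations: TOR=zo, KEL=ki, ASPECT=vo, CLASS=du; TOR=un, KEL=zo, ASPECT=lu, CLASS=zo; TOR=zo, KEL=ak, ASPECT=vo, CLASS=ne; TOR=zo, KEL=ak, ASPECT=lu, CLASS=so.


cell TOR=zo, KEL=ki, ASPECT=vo, CLASS=du:
underlying: af-pumu-pv-eg-o
1. o -> e, u -> i / F C0 _: fires at position(s) 11: afpumupvege
2. o -> e, u -> i / F C0 _: no change
surface: afpumupvege

cell TOR=un, KEL=zo, ASPECT=lu, CLASS=zo:
underlying: d-pumu-nf-ef-ufo
1. o -> e, u -> i / F C0 _: fires at position(s) 10: dpumunfefifo
2. o -> e, u -> i / F C0 _: fires at position(s) 12: dpumunfefife
surface: dpumunfefife

cell TOR=zo, KEL=ak, ASPECT=vo, CLASS=ne:
underlying: af-pumu-re-ko-o
1. o -> e, u -> i / F C0 _: fires at position(s) 10: afpumurekeo
2. o -> e, u -> i / F C0 _: fires at position(s) 11: afpumurekee
surface: afpumurekee

cell TOR=zo, KEL=ak, ASPECT=lu, CLASS=so:
underlying: af-pumu-re-o-ufo
1. o -> e, u -> i / F C0 _: fires at position(s) 9: afpumureeufo
2. o -> e, u -> i / F C0 _: fires at position(s) 10: afpumureeifo
surface: afpumureeifo


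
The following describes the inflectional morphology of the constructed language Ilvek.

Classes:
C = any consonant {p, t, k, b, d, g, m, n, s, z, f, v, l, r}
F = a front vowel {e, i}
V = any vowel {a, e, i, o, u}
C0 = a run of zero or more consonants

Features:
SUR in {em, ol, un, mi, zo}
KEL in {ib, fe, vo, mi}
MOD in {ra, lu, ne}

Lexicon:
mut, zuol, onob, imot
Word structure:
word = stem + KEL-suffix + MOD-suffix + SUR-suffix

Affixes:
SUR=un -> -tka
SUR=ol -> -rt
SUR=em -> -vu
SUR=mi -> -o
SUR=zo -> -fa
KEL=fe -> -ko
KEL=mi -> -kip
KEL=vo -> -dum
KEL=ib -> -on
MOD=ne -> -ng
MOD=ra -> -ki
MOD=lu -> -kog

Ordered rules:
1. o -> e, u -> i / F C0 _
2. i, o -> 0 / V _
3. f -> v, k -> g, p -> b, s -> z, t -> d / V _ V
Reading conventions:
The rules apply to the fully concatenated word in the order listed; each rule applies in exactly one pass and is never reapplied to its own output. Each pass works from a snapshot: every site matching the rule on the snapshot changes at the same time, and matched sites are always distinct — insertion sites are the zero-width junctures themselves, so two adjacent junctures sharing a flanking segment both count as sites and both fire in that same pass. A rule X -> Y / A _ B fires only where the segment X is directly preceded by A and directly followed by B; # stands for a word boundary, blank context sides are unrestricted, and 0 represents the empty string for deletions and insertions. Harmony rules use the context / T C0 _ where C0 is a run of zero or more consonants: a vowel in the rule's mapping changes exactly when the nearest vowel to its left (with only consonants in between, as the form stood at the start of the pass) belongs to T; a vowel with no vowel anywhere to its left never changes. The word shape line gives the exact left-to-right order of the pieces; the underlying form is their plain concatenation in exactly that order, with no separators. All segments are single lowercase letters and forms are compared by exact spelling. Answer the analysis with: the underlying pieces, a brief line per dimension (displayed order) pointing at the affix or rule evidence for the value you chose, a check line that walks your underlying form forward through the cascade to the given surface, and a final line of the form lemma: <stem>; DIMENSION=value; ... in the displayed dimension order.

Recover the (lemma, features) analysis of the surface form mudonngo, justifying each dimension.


underlying: mut-on-ng-o
SUR=mi - signalled by the affix -o
KEL=ib - signalled by the affix -on
MOD=ne - signalled by the affix -ng
check: mutonngo -> mutonngo -> mutonngo -> mudonngo
lemma: mut; SUR=mi; KEL=ib; MOD=ne


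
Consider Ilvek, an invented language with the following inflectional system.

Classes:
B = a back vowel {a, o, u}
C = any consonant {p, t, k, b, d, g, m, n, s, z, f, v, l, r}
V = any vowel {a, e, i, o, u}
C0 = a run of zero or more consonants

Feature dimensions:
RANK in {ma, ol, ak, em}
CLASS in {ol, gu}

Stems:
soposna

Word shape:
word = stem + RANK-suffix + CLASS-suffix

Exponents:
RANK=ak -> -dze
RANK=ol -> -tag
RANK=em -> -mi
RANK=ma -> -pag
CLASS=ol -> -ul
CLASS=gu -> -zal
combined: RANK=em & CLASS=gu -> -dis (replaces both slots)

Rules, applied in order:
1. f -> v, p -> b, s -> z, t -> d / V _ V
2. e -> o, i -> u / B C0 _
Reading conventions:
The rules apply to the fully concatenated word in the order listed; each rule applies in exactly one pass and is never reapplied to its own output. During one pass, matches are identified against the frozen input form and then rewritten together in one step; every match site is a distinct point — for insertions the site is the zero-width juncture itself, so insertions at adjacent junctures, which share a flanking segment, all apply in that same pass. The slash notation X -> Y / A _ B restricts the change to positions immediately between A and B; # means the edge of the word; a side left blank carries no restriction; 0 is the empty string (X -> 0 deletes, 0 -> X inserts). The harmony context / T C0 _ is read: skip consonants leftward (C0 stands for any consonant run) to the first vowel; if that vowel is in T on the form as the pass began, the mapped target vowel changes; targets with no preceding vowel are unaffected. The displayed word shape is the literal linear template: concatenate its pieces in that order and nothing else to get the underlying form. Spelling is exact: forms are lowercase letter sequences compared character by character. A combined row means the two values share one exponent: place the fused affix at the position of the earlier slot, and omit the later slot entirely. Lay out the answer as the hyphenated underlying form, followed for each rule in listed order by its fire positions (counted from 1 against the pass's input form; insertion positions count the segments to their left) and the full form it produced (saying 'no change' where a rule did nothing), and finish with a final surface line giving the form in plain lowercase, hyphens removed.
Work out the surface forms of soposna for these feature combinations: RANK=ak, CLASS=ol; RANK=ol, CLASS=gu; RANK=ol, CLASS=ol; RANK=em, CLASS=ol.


cell RANK=ak, CLASS=ol:
underlying: soposna-dze-ul
1. f -> v, p -> b, s -> z, t -> d / V _ V: fires at position(s) 3: sobosnadzeul
2. e -> o, i -> u / B C0 _: fires at position(s) 10: sobosnadzoul
surface: sobosnadzoul

cell RANK=ol, CLASS=gu:
underlying: soposna-tag-zal
1. f -> v, p -> b, s -> z, t -> d / V _ V: fires at position(s) 3, 8: sobosnadagzal
2. e -> o, i -> u / B C0 _: no change
surface: sobosnadagzal

cell RANK=ol, CLASS=ol:
underlying: soposna-tag-ul
1. f -> v, p -> b, s -> z, t -> d / V _ V: fires at position(s) 3, 8: sobosnadagul
2. e -> o, i -> u / B C0 _: no change
surface: sobosnadagul

cell RANK=em, CLASS=ol:
underlying: soposna-mi-ul
1. f -> v, p -> b, s -> z, t -> d / V _ V: fires at position(s) 3: sobosnamiul
2. e -> o, i -> u / B C0 _: fires at position(s) 9: sobosnamuul
surface: sobosnamuul


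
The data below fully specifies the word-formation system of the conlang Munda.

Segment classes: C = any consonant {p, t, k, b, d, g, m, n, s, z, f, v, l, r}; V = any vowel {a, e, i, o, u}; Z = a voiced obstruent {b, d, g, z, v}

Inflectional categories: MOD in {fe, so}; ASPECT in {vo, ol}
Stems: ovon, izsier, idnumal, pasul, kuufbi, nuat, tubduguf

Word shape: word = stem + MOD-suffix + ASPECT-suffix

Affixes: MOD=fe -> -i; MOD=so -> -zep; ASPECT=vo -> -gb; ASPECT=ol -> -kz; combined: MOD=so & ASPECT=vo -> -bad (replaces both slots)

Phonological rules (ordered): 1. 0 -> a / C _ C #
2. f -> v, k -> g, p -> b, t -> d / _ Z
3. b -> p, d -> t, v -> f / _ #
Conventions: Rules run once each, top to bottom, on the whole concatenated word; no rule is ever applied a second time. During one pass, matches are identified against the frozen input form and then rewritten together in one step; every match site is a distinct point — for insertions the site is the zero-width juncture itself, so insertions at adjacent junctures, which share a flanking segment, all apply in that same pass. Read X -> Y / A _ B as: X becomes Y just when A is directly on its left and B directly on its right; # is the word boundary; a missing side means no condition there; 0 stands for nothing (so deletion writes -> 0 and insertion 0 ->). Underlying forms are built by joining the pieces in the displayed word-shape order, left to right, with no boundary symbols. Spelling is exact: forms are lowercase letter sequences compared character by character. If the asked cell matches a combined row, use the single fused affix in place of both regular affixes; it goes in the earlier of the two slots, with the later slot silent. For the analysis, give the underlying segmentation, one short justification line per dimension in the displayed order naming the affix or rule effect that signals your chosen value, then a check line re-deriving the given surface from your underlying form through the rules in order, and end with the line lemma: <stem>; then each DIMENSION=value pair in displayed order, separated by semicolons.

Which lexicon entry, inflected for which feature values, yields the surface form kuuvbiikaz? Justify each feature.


underlying: kuufbi-i-kz
MOD=fe - signalled by the affix -i
ASPECT=ol - signalled by the affix -kz
check: kuufbiikz -> kuufbiikaz -> kuuvbiikaz -> kuuvbiikaz
lemma: kuufbi; MOD=fe; ASPECT=ol


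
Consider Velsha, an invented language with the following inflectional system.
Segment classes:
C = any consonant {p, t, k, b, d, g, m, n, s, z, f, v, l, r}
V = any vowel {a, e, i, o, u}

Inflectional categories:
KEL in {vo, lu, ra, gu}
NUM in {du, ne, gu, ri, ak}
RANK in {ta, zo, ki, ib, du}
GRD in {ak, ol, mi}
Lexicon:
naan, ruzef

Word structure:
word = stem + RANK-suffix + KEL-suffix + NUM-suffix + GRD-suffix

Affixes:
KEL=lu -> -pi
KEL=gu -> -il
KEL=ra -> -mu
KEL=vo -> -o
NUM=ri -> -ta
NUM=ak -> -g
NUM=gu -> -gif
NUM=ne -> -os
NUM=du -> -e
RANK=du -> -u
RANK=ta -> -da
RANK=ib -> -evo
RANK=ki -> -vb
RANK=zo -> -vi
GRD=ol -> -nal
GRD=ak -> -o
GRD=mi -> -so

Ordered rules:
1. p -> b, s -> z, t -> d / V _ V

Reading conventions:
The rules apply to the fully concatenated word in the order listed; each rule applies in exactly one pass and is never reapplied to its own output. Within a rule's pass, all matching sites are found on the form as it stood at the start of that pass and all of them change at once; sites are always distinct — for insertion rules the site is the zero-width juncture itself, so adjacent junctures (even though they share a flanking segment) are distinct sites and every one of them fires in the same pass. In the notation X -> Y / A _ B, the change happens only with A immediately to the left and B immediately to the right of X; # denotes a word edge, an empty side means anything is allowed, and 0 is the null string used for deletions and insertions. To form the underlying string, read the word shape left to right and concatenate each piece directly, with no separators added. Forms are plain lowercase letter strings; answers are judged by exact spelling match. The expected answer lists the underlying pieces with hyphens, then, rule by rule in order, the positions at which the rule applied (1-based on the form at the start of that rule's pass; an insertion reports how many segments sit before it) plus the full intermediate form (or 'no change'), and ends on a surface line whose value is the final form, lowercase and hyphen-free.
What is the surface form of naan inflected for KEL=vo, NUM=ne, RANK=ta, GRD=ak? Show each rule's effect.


underlying: naan-da-o-os-o
1. p -> b, s -> z, t -> d / V _ V: fires at position(s) 9: naandaoozo
surface: naandaoozo


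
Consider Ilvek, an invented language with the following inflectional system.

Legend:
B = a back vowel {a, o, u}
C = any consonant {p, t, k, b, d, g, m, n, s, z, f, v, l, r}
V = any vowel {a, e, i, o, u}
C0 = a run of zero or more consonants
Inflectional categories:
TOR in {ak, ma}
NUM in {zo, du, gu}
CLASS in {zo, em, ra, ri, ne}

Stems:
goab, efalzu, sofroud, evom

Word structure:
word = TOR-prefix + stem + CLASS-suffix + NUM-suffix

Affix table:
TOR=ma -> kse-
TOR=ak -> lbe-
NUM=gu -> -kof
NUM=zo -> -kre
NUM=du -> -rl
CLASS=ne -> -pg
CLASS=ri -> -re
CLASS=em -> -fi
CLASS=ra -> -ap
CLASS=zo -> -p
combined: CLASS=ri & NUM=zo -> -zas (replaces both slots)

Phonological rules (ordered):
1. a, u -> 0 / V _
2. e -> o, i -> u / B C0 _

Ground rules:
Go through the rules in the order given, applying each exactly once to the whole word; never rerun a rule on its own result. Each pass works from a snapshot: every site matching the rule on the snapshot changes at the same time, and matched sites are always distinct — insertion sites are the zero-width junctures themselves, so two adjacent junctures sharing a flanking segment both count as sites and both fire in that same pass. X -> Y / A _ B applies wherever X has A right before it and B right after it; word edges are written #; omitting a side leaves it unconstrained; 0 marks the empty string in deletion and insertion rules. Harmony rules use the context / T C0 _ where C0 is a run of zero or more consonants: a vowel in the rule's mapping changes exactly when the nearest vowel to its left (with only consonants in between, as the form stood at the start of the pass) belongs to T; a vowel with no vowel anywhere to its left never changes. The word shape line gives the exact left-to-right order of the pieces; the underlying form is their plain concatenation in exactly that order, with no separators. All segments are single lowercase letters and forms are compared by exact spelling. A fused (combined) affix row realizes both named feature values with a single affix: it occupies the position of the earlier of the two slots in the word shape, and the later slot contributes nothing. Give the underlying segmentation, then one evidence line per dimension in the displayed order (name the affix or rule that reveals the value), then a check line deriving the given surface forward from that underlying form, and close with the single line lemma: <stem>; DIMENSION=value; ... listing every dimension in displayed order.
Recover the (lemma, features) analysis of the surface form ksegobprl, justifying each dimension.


underlying: kse-goab-p-rl
TOR=ma - signalled by the affix kse-
NUM=du - signalled by the affix -rl
CLASS=zo - signalled by the affix -p
check: ksegoabprl -> ksegobprl -> ksegobprl
lemma: goab; TOR=ma; NUM=du; CLASS=zo


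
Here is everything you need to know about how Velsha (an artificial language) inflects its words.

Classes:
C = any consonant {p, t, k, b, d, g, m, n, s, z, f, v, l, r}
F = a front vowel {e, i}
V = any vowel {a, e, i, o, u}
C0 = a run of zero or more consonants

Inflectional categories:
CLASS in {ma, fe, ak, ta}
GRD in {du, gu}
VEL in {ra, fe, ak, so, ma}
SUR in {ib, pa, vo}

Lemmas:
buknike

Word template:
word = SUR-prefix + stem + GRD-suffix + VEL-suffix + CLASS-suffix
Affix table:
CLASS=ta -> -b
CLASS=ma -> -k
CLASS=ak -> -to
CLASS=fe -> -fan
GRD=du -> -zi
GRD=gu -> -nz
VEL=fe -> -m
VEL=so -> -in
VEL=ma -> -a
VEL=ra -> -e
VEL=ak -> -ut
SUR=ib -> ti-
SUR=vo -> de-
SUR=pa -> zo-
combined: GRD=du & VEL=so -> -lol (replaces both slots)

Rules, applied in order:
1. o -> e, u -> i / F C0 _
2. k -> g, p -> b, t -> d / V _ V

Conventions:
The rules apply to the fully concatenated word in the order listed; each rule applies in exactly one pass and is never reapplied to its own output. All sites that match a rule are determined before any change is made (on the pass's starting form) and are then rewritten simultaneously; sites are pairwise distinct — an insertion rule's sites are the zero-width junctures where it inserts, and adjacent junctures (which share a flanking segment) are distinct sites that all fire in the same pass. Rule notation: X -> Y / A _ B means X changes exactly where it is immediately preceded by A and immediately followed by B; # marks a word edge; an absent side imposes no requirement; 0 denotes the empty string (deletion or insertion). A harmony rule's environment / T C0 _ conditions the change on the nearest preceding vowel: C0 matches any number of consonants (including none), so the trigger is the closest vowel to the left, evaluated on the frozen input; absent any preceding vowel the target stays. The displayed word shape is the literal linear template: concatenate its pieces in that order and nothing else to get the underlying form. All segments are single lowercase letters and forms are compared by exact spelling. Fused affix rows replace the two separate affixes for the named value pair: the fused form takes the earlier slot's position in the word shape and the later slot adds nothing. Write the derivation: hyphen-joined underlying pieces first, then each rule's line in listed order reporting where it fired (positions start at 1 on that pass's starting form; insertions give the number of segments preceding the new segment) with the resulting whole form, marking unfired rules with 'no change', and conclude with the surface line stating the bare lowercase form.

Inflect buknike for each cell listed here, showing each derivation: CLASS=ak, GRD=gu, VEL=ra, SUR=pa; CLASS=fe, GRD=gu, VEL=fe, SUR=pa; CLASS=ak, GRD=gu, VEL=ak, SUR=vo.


cell CLASS=ak, GRD=gu, VEL=ra, SUR=pa:
underlying: zo-buknike-nz-e-to
1. o -> e, u -> i / F C0 _: fires at position(s) 14: zobuknikenzete
2. k -> g, p -> b, t -> d / V _ V: fires at position(s) 8, 13: zobuknigenzede
surface: zobuknigenzede

cell CLASS=fe, GRD=gu, VEL=fe, SUR=pa:
underlying: zo-buknike-nz-m-fan
1. o -> e, u -> i / F C0 _: no change
2. k -> g, p -> b, t -> d / V _ V: fires at position(s) 8: zobuknigenzmfan
surface: zobuknigenzmfan

cell CLASS=ak, GRD=gu, VEL=ak, SUR=vo:
underlying: de-buknike-nz-ut-to
1. o -> e, u -> i / F C0 _: fires at position(s) 4, 12: debiknikenzitto
2. k -> g, p -> b, t -> d / V _ V: fires at position(s) 8: debiknigenzitto
surface: debiknigenzitto
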